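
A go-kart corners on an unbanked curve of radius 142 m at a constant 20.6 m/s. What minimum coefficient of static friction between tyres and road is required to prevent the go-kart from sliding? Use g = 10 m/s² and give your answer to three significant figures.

0.299

Friction provides the centripetal force: μ_s m g = m v²/r, so μ_s = v²/(g r) = (20.60)²/(10.0 × 142) = 424.4/1420 = 0.2988.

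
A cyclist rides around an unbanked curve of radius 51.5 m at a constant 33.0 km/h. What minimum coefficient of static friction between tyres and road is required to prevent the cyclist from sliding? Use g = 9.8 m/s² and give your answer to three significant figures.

v = 33.0/3.6 = 9.167 m/s.
Friction provides the centripetal force: μ_s m g = m v²/r, so μ_s = v²/(g r) = (9.167)²/(9.8 × 51.5) = 84.03/504.7 = 0.1665.

0.166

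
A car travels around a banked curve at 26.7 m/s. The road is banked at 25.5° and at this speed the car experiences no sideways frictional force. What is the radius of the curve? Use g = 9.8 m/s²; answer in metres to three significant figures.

Frictionless banking: tanθ = v²/(rg), so r = v²/(g tanθ).
r = (26.7)²/(9.8 × tan 25.5°) = 712.9/(9.8 × 0.4770) = 712.9/4.674 = 152.5 m.

153 m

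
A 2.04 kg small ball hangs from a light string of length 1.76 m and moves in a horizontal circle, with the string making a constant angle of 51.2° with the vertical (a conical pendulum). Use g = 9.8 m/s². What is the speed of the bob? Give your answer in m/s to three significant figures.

The radius of the circle is r = L sinθ = 1.76 × sin 51.2° = 1.372 m.
Horizontally T sinθ = mv²/r and vertically T cosθ = mg, so tanθ = v²/(rg).
v = √(r g tanθ) = √(1.372 × 9.8 × 1.244) = √16.72 = 4.089 m/s.

4.09 m/s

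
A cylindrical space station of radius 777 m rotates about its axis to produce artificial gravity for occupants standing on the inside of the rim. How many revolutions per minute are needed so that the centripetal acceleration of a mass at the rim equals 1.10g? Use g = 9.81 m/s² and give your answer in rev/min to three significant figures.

Require ω²r = 1.10g, so ω = √(1.10 × 9.81/777) = 0.1178 rad/s.
In rev/min: ω × 60/(2π) = 0.1178 × 60/(2π) = 1.125 rev/min.

1.13 rev/min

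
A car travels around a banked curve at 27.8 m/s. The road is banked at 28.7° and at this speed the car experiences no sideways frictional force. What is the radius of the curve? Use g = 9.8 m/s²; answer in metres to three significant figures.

Frictionless banking: tanθ = v²/(rg), so r = v²/(g tanθ).
r = (27.8)²/(9.8 × tan 28.7°) = 772.8/(9.8 × 0.5475) = 772.8/5.365 = 144.0 m.

144 m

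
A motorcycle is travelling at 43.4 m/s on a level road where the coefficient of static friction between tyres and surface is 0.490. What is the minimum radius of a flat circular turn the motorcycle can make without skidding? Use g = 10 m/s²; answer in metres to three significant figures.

At the limit, μ_s m g = m v²/r, so r_min = v²/(μ_s g) = (43.4)²/(0.490 × 10.0) = 1884/4.900 = 384.4 m.

384 m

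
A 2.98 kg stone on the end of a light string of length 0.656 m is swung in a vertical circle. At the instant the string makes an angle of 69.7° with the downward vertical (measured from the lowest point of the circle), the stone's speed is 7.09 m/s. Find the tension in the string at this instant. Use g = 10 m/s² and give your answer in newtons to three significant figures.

Take the radial direction toward the centre of the circle as positive. The component of the weight along the string toward the centre is −mg cos φ (φ measured from the bottom), so Newton's second law along the string gives T − mg cos φ = m v²/r.
cos 69.7° = 0.3469, so T = m(v²/r + g cos φ) = 2.98 × ((7.09)²/0.656 + 10.0 × 0.3469) = 2.98 × (76.63 + (3.469)) = 2.98 × 80.10 = 238.7 N.

239 N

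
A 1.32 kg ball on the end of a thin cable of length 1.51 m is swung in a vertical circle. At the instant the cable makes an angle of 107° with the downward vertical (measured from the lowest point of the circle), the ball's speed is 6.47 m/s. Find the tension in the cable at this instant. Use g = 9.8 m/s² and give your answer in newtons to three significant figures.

Take the radial direction toward the centre of the circle as positive. The component of the weight along the string toward the centre is −mg cos φ (φ measured from the bottom), so Newton's second law along the string gives T − mg cos φ = m v²/r.
cos 107° = -0.2924, so T = m(v²/r + g cos φ) = 1.32 × ((6.47)²/1.51 + 9.8 × -0.2924) = 1.32 × (27.72 + (-2.865)) = 1.32 × 24.86 = 32.81 N.

32.8 N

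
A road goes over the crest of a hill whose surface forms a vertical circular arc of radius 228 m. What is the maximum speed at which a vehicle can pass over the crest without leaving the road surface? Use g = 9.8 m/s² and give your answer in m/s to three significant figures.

47.3 m/s

At the crest the centre of the circle is below the vehicle, so the net downward (centripetal) force is mg − N = mv²/r.
The vehicle leaves the road when N → 0, giving v_max = √(g r) = √(9.8 × 228) = 47.27 m/s.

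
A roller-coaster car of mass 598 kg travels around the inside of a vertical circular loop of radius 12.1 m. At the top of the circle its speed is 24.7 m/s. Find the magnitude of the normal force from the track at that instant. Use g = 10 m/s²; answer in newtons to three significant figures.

24200 N

At the top, both N and the weight mg point inward (toward the centre), so N + mg = mv²/r.
N = m(v²/r − g) = 598 × ((24.7)²/12.1 − 10.0) = 598 × (50.42 − 10.0) = 598 × 40.42 = 24170 N.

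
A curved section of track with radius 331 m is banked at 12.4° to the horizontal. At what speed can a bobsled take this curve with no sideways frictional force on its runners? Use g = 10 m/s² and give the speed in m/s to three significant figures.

On a frictionless banked curve, N sinθ = mv²/r and N cosθ = mg, so tanθ = v²/(rg).
v = √(r g tanθ) = √(331 × 10.0 × tan 12.4°) = √(331 × 10.0 × 0.2199) = √727.8 = 26.98 m/s.

27.0 m/s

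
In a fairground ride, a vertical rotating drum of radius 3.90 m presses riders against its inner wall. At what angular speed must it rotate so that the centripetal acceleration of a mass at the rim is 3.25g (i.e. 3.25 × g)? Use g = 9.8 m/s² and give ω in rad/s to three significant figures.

Centripetal acceleration a_c = ω²r. Setting ω²r = 3.25g:
ω = √(3.25g / r) = √(3.25 × 9.8 / 3.90) = √8.167 = 2.858 rad/s.

2.86 rad/s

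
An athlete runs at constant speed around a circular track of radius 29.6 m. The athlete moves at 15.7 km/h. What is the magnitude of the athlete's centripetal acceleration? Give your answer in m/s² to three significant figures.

0.643 m/s²

v = 15.7 km/h = 15.7/3.6 = 4.361 m/s.
a_c = v²/r = (4.361)²/29.6 = 19.02/29.6 = 0.6425 m/s².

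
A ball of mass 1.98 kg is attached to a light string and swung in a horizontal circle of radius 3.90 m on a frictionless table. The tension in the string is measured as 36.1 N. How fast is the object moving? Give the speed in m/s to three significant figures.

T = m v²/r ⇒ v = √(T r / m) = √(36.1 × 3.90 / 1.98) = √71.11 = 8.432 m/s.

8.43 m/s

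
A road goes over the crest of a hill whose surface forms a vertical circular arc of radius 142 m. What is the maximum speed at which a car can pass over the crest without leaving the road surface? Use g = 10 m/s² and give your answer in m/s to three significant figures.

At the crest the centre of the circle is below the car, so the net downward (centripetal) force is mg − N = mv²/r.
The car leaves the road when N → 0, giving v_max = √(g r) = √(10.0 × 142) = 37.68 m/s.

37.7 m/s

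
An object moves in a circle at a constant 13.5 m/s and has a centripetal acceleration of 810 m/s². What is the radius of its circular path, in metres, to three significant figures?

a_c = v²/r ⇒ r = v²/a_c = (13.5)²/810 = 182.2/810 = 0.2250 m.

0.225 m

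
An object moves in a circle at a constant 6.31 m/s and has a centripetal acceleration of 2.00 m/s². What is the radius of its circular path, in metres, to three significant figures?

a_c = v²/r ⇒ r = v²/a_c = (6.31)²/2.00 = 39.82/2.00 = 19.91 m.

19.9 m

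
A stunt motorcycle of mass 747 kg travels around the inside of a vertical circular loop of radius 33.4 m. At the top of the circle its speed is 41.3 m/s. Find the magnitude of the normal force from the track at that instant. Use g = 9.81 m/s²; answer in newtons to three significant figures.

30800 N

At the top, both N and the weight mg point inward (toward the centre), so N + mg = mv²/r.
N = m(v²/r − g) = 747 × ((41.3)²/33.4 − 9.81) = 747 × (51.07 − 9.81) = 747 × 41.26 = 30820 N.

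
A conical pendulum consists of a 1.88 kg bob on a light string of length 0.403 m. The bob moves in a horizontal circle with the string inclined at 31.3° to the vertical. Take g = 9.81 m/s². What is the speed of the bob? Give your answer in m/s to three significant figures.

1.12 m/s

The radius of the circle is r = L sinθ = 0.403 × sin 31.3° = 0.2094 m.
Horizontally T sinθ = mv²/r and vertically T cosθ = mg, so tanθ = v²/(rg).
v = √(r g tanθ) = √(0.2094 × 9.81 × 0.6080) = √1.249 = 1.117 m/s.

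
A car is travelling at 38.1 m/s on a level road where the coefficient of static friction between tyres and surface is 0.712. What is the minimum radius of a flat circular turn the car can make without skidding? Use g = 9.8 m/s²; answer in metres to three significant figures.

At the limit, μ_s m g = m v²/r, so r_min = v²/(μ_s g) = (38.1)²/(0.712 × 9.8) = 1452/6.978 = 208.0 m.

208 m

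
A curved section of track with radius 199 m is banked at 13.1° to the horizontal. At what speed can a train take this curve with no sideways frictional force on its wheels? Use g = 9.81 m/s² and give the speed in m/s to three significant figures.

On a frictionless banked curve, N sinθ = mv²/r and N cosθ = mg, so tanθ = v²/(rg).
v = √(r g tanθ) = √(199 × 9.81 × tan 13.1°) = √(199 × 9.81 × 0.2327) = √454.3 = 21.31 m/s.

21.3 m/s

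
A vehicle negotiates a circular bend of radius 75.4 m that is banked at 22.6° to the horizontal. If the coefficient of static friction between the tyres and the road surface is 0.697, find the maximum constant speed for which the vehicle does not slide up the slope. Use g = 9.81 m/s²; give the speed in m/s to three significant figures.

At the maximum speed, friction acts down the slope at its limiting value f = μN. Radially (horizontal, toward centre): N sinθ + μN cosθ = mv²/r. Vertically: N cosθ − μN sinθ = mg.
Dividing: v² = r g (sinθ + μcosθ)/(cosθ − μsinθ).
sinθ + μcosθ = 0.3843 + 0.697×0.9232 = 1.028; cosθ − μsinθ = 0.9232 − 0.697×0.3843 = 0.6554.
v² = 75.4 × 9.81 × 1.028/0.6554 = 1160 m²/s², so v = 34.06 m/s.

34.1 m/s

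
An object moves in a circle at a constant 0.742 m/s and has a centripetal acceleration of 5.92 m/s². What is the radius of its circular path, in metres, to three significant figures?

a_c = v²/r ⇒ r = v²/a_c = (0.742)²/5.92 = 0.5506/5.92 = 0.09300 m.

0.0930 m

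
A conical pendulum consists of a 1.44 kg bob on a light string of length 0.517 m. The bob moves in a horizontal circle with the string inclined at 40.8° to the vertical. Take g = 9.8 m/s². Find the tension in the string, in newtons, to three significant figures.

18.6 N

Vertically the bob has no acceleration, so T cosθ = mg.
T = mg/cosθ = 1.44 × 9.8 / cos 40.8° = 14.11/0.7570 = 18.64 N.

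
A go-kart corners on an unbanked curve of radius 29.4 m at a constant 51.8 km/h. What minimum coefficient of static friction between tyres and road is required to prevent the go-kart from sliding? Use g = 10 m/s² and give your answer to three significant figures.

0.704

v = 51.8/3.6 = 14.39 m/s.
Friction provides the centripetal force: μ_s m g = m v²/r, so μ_s = v²/(g r) = (14.39)²/(10.0 × 29.4) = 207.0/294.0 = 0.7042.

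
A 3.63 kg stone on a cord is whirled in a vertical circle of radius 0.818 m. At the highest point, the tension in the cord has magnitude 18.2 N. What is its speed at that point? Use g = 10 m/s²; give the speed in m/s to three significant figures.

At the top, T + mg = mv²/r, so v = √(r(T/m + g)) = √(0.818 × (18.2/3.63 + 10.0)) = √(0.818 × 15.01) = √12.28 = 3.504 m/s.

3.50 m/s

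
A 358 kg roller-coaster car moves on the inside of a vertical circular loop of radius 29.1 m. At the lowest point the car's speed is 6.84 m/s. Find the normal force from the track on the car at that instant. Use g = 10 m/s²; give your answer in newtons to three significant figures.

At the lowest point, N points up (toward the centre) and the weight mg points down (away from the centre), so the net inward force is N − mg = mv²/r.
N = m(v²/r + g) = 358 × ((6.84)²/29.1 + 10.0) = 358 × (1.608 + 10.0) = 358 × 11.61 = 4156 N.

4160 N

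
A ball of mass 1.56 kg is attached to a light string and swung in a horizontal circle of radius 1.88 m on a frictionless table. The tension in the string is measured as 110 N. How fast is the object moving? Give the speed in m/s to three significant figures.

T = m v²/r ⇒ v = √(T r / m) = √(110 × 1.88 / 1.56) = √132.6 = 11.51 m/s.

11.5 m/s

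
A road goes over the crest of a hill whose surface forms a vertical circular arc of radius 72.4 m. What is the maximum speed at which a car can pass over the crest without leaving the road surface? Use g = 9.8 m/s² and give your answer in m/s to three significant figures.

At the crest the centre of the circle is below the car, so the net downward (centripetal) force is mg − N = mv²/r.
The car leaves the road when N → 0, giving v_max = √(g r) = √(9.8 × 72.4) = 26.64 m/s.

26.6 m/s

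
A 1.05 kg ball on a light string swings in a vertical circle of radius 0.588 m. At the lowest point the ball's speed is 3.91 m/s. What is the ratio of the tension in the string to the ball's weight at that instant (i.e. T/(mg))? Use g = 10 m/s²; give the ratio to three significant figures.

At the bottom, T − mg = mv²/r, so T = m(v²/r + g) and T/(mg) = v²/(rg) + 1 = (3.91)²/(0.588 × 10.0) + 1 = 2.600 + 1 = 3.600.

3.60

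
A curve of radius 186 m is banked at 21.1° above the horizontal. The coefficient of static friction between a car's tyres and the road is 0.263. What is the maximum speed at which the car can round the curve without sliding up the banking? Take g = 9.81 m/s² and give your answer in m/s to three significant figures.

36.3 m/s

At the maximum speed, friction acts down the slope at its limiting value f = μN. Radially (horizontal, toward centre): N sinθ + μN cosθ = mv²/r. Vertically: N cosθ − μN sinθ = mg.
Dividing: v² = r g (sinθ + μcosθ)/(cosθ − μsinθ).
sinθ + μcosθ = 0.3600 + 0.263×0.9330 = 0.6054; cosθ − μsinθ = 0.9330 − 0.263×0.3600 = 0.8383.
v² = 186 × 9.81 × 0.6054/0.8383 = 1318 m²/s², so v = 36.30 m/s.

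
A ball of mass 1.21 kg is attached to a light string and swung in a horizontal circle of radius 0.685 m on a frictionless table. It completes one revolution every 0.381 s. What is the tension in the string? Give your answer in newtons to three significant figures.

225 N

v = 2πr/T = 2π × 0.685/0.381 = 11.30 m/s.
The tension is the only horizontal force, so it supplies the full centripetal force: T = m v²/r = 1.21 × (11.30)²/0.685 = 1.21 × 127.6/0.685 = 225.4 N.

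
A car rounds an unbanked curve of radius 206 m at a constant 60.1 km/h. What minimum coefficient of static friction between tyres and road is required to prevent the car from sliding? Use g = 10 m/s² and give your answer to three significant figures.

0.135

v = 60.1/3.6 = 16.69 m/s.
Friction provides the centripetal force: μ_s m g = m v²/r, so μ_s = v²/(g r) = (16.69)²/(10.0 × 206) = 278.7/2060 = 0.1353.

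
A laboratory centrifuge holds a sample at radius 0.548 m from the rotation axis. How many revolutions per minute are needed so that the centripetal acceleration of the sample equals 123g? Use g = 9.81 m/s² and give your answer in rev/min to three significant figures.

Require ω²r = 123g, so ω = √(123 × 9.81/0.548) = 46.92 rad/s.
In rev/min: ω × 60/(2π) = 46.92 × 60/(2π) = 448.1 rev/min.

448 rev/min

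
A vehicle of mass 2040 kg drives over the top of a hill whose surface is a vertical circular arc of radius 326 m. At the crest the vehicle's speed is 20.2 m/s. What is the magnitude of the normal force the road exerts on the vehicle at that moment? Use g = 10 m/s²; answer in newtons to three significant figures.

At the crest the centripetal acceleration points downward (toward the centre of the arc), so mg − N = mv²/r.
N = m(g − v²/r) = 2040 × (10.0 − (20.2)²/326) = 2040 × (10.0 − 1.252) = 2040 × 8.748 = 17850 N.

17800 N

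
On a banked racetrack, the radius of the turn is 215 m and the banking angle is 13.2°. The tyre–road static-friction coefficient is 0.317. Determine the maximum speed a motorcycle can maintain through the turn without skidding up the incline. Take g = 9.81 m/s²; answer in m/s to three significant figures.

35.5 m/s

At the maximum speed, friction acts down the slope at its limiting value f = μN. Radially (horizontal, toward centre): N sinθ + μN cosθ = mv²/r. Vertically: N cosθ − μN sinθ = mg.
Dividing: v² = r g (sinθ + μcosθ)/(cosθ − μsinθ).
sinθ + μcosθ = 0.2284 + 0.317×0.9736 = 0.5370; cosθ − μsinθ = 0.9736 − 0.317×0.2284 = 0.9012.
v² = 215 × 9.81 × 0.5370/0.9012 = 1257 m²/s², so v = 35.45 m/s.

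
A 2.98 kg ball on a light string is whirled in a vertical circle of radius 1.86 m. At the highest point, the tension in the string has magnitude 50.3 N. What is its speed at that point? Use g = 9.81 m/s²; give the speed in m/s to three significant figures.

7.05 m/s

At the top, T + mg = mv²/r, so v = √(r(T/m + g)) = √(1.86 × (50.3/2.98 + 9.81)) = √(1.86 × 26.69) = √49.64 = 7.046 m/s.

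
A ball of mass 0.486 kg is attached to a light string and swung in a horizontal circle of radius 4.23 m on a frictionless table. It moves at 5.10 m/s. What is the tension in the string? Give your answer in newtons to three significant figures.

The tension is the only horizontal force, so it supplies the full centripetal force: T = m v²/r = 0.486 × (5.100)²/4.23 = 0.486 × 26.01/4.23 = 2.988 N.

2.99 N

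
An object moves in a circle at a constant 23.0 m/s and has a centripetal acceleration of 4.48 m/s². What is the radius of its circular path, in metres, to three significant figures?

a_c = v²/r ⇒ r = v²/a_c = (23.0)²/4.48 = 529.0/4.48 = 118.1 m.

118 m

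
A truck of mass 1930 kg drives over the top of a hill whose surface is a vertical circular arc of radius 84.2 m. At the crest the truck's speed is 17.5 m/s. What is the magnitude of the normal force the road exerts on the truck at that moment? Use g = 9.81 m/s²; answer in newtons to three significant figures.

11900 N

At the crest the centripetal acceleration points downward (toward the centre of the arc), so mg − N = mv²/r.
N = m(g − v²/r) = 1930 × (9.81 − (17.5)²/84.2) = 1930 × (9.81 − 3.637) = 1930 × 6.173 = 11910 N.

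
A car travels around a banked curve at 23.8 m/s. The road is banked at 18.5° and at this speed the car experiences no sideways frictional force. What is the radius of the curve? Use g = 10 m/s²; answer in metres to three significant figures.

Frictionless banking: tanθ = v²/(rg), so r = v²/(g tanθ).
r = (23.8)²/(10.0 × tan 18.5°) = 566.4/(10.0 × 0.3346) = 566.4/3.346 = 169.3 m.

169 m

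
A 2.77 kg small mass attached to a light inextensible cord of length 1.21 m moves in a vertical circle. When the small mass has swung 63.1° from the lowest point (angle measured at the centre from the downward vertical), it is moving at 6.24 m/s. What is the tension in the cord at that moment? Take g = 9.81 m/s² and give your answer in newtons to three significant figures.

Take the radial direction toward the centre of the circle as positive. The component of the weight along the string toward the centre is −mg cos φ (φ measured from the bottom), so Newton's second law along the string gives T − mg cos φ = m v²/r.
cos 63.1° = 0.4524, so T = m(v²/r + g cos φ) = 2.77 × ((6.24)²/1.21 + 9.81 × 0.4524) = 2.77 × (32.18 + (4.438)) = 2.77 × 36.62 = 101.4 N.

101 N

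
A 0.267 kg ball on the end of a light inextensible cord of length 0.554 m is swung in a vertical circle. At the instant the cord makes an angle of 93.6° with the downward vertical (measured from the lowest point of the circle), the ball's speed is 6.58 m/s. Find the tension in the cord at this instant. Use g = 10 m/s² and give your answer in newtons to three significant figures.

Take the radial direction toward the centre of the circle as positive. The component of the weight along the string toward the centre is −mg cos φ (φ measured from the bottom), so Newton's second law along the string gives T − mg cos φ = m v²/r.
cos 93.6° = -0.06279, so T = m(v²/r + g cos φ) = 0.267 × ((6.58)²/0.554 + 10.0 × -0.06279) = 0.267 × (78.15 + (-0.6279)) = 0.267 × 77.52 = 20.70 N.

20.7 N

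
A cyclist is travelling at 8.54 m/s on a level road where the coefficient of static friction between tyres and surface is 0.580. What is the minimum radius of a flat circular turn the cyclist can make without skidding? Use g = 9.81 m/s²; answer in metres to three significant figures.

12.8 m

At the limit, μ_s m g = m v²/r, so r_min = v²/(μ_s g) = (8.54)²/(0.580 × 9.81) = 72.93/5.690 = 12.82 m.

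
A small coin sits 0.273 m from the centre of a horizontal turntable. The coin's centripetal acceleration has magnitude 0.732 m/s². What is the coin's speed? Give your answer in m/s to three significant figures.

a_c = v²/r ⇒ v = √(a_c · r) = √(0.732 × 0.273) = √0.1998 = 0.4470 m/s.

0.447 m/s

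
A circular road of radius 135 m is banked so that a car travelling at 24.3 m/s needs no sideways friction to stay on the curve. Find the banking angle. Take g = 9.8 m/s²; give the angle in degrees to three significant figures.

24.1°

With no friction, the horizontal component of the normal force provides the centripetal force: N sinθ = mv²/r, while N cosθ = mg vertically.
Dividing: tanθ = v²/(r g) = (24.3)²/(135 × 9.8) = 590.5/1323 = 0.4463.
θ = arctan(0.4463) = 24.05°.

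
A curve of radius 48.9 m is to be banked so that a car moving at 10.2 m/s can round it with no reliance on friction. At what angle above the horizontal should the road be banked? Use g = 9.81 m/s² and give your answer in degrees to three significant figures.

For a frictionless banked turn: horizontally N sinθ = mv²/r and vertically N cosθ = mg.
Dividing: tanθ = v²/(r g) = (10.2)²/(48.9 × 9.81) = 104.0/479.7 = 0.2169.
θ = arctan(0.2169) = 12.24°.

12.2°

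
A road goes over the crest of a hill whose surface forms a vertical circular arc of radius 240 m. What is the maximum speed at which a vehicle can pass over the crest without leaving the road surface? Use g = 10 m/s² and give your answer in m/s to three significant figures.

At the crest the centre of the circle is below the vehicle, so the net downward (centripetal) force is mg − N = mv²/r.
The vehicle leaves the road when N → 0, giving v_max = √(g r) = √(10.0 × 240) = 48.99 m/s.

49.0 m/s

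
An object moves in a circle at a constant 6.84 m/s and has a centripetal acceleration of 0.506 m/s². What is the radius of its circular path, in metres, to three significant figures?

92.5 m

a_c = v²/r ⇒ r = v²/a_c = (6.84)²/0.506 = 46.79/0.506 = 92.46 m.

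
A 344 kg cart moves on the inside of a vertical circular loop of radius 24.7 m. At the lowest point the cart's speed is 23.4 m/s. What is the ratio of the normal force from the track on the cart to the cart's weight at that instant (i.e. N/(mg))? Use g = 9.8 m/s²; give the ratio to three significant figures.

3.26

At the bottom, N − mg = mv²/r, so N = m(v²/r + g) and N/(mg) = v²/(rg) + 1 = (23.4)²/(24.7 × 9.8) + 1 = 2.262 + 1 = 3.262.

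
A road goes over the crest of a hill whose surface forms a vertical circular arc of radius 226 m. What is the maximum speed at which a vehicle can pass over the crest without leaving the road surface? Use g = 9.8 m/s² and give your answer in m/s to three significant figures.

At the crest the centre of the circle is below the vehicle, so the net downward (centripetal) force is mg − N = mv²/r.
The vehicle leaves the road when N → 0, giving v_max = √(g r) = √(9.8 × 226) = 47.06 m/s.

47.1 m/s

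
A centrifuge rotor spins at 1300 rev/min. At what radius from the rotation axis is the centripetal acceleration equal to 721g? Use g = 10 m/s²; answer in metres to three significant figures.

ω = 1300 rev/min × 2π/60 = 136.1 rad/s.
a_c = ω²r = 721g ⇒ r = 721 × 10.0 / (136.1)² = 7210/18530 = 0.3890 m.

0.389 m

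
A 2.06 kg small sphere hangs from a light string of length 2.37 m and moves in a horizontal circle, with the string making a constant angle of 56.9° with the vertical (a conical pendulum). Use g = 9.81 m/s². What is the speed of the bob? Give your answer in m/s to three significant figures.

The radius of the circle is r = L sinθ = 2.37 × sin 56.9° = 1.985 m.
Horizontally T sinθ = mv²/r and vertically T cosθ = mg, so tanθ = v²/(rg).
v = √(r g tanθ) = √(1.985 × 9.81 × 1.534) = √29.88 = 5.466 m/s.

5.47 m/s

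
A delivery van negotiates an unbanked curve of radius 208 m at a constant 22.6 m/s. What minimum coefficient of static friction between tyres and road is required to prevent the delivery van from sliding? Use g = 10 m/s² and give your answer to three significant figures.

0.246

Friction provides the centripetal force: μ_s m g = m v²/r, so μ_s = v²/(g r) = (22.60)²/(10.0 × 208) = 510.8/2080 = 0.2456.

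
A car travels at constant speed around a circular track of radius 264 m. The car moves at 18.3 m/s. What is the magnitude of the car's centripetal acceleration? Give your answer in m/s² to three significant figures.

a_c = v²/r = (18.30)²/264 = 334.9/264 = 1.269 m/s².

1.27 m/s²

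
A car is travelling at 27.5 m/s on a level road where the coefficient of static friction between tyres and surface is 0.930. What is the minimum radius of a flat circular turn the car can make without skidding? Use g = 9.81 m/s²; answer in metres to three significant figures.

82.9 m

At the limit, μ_s m g = m v²/r, so r_min = v²/(μ_s g) = (27.5)²/(0.930 × 9.81) = 756.2/9.123 = 82.89 m.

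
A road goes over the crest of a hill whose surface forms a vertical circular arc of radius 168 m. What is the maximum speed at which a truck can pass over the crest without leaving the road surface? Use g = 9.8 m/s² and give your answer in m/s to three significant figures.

40.6 m/s

At the crest the centre of the circle is below the truck, so the net downward (centripetal) force is mg − N = mv²/r.
The truck leaves the road when N → 0, giving v_max = √(g r) = √(9.8 × 168) = 40.58 m/s.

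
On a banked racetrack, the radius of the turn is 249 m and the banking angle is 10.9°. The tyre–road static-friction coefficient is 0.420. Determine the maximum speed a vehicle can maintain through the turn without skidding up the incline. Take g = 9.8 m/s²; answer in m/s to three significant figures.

40.3 m/s

At the maximum speed, friction acts down the slope at its limiting value f = μN. Radially (horizontal, toward centre): N sinθ + μN cosθ = mv²/r. Vertically: N cosθ − μN sinθ = mg.
Dividing: v² = r g (sinθ + μcosθ)/(cosθ − μsinθ).
sinθ + μcosθ = 0.1891 + 0.420×0.9820 = 0.6015; cosθ − μsinθ = 0.9820 − 0.420×0.1891 = 0.9025.
v² = 249 × 9.8 × 0.6015/0.9025 = 1626 m²/s², so v = 40.33 m/s.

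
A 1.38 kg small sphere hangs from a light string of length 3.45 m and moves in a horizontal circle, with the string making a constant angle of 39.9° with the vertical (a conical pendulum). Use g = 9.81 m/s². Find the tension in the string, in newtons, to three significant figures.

17.6 N

Vertically the bob has no acceleration, so T cosθ = mg.
T = mg/cosθ = 1.38 × 9.81 / cos 39.9° = 13.54/0.7672 = 17.65 N.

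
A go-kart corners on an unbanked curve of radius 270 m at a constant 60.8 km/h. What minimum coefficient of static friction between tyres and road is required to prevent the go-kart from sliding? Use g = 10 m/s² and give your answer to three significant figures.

0.106

v = 60.8/3.6 = 16.89 m/s.
Friction provides the centripetal force: μ_s m g = m v²/r, so μ_s = v²/(g r) = (16.89)²/(10.0 × 270) = 285.2/2700 = 0.1056.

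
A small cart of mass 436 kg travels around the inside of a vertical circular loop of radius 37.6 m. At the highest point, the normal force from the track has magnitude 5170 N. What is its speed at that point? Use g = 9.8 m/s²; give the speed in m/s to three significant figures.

28.5 m/s

At the top, N + mg = mv²/r, so v = √(r(N/m + g)) = √(37.6 × (5170/436 + 9.8)) = √(37.6 × 21.66) = √814.3 = 28.54 m/s.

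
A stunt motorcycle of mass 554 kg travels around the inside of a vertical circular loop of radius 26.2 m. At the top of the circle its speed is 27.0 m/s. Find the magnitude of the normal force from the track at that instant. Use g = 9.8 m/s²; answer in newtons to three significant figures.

9990 N

At the top, both N and the weight mg point inward (toward the centre), so N + mg = mv²/r.
N = m(v²/r − g) = 554 × ((27.0)²/26.2 − 9.8) = 554 × (27.82 − 9.8) = 554 × 18.02 = 9986 N.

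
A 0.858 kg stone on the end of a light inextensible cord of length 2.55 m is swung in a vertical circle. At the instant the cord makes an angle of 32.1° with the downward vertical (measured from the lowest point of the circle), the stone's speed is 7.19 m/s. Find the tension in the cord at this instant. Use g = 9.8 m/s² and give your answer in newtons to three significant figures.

Take the radial direction toward the centre of the circle as positive. The component of the weight along the string toward the centre is −mg cos φ (φ measured from the bottom), so Newton's second law along the string gives T − mg cos φ = m v²/r.
cos 32.1° = 0.8471, so T = m(v²/r + g cos φ) = 0.858 × ((7.19)²/2.55 + 9.8 × 0.8471) = 0.858 × (20.27 + (8.302)) = 0.858 × 28.57 = 24.52 N.

24.5 N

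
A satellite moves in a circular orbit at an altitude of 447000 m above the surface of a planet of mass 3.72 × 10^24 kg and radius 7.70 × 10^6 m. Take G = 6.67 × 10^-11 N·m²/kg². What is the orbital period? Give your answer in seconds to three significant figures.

9280 s

r = R + h = 7.70 × 10^6 + 447000 = 8.147 × 10^6 m. Gravity provides the centripetal force: G M m / r² = m v² / r ⇒ v = √(GM/r) = 5519 m/s.
T = 2πr/v = 2π × 8.147 × 10^6 / 5519 = 9276 s.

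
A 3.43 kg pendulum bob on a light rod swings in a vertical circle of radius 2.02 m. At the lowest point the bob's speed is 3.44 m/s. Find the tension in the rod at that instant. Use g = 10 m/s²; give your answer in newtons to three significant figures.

At the lowest point, T points up (toward the centre) and the weight mg points down (away from the centre), so the net inward force is T − mg = mv²/r.
T = m(v²/r + g) = 3.43 × ((3.44)²/2.02 + 10.0) = 3.43 × (5.858 + 10.0) = 3.43 × 15.86 = 54.39 N.

54.4 N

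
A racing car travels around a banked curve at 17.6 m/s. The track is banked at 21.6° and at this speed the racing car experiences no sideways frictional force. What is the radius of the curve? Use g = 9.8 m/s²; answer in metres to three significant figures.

79.8 m

Frictionless banking: tanθ = v²/(rg), so r = v²/(g tanθ).
r = (17.6)²/(9.8 × tan 21.6°) = 309.8/(9.8 × 0.3959) = 309.8/3.880 = 79.83 m.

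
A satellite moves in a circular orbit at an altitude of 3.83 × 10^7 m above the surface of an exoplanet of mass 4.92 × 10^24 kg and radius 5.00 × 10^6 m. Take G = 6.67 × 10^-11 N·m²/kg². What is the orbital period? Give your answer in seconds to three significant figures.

r = R + h = 5.00 × 10^6 + 3.83 × 10^7 = 4.330 × 10^7 m. Gravity provides the centripetal force: G M m / r² = m v² / r ⇒ v = √(GM/r) = 2753 m/s.
T = 2πr/v = 2π × 4.330 × 10^7 / 2753 = 98820 s.

98800 s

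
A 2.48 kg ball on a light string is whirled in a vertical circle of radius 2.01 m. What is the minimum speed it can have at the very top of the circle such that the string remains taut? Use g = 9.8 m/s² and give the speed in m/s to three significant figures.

At the top, both weight mg and T point toward the centre: T + mg = mv²/r.
At minimum speed T → 0, so mg = mv_min²/r ⇒ v_min = √(g r) = √(9.8 × 2.01) = 4.438 m/s.

4.44 m/s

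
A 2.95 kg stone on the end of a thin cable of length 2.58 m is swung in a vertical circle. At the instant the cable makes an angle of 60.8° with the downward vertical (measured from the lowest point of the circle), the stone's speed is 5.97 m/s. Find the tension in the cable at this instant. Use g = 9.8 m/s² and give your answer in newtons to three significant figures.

54.9 N

Take the radial direction toward the centre of the circle as positive. The component of the weight along the string toward the centre is −mg cos φ (φ measured from the bottom), so Newton's second law along the string gives T − mg cos φ = m v²/r.
cos 60.8° = 0.4879, so T = m(v²/r + g cos φ) = 2.95 × ((5.97)²/2.58 + 9.8 × 0.4879) = 2.95 × (13.81 + (4.781)) = 2.95 × 18.60 = 54.86 N.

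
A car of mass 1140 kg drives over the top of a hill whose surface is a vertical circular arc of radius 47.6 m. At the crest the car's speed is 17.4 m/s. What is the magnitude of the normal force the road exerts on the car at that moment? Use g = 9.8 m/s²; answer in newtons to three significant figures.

3920 N

At the crest the centripetal acceleration points downward (toward the centre of the arc), so mg − N = mv²/r.
N = m(g − v²/r) = 1140 × (9.8 − (17.4)²/47.6) = 1140 × (9.8 − 6.361) = 1140 × 3.439 = 3921 N.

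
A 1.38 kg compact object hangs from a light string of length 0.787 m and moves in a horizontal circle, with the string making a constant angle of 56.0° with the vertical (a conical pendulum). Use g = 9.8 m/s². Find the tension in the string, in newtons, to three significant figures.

24.2 N

Vertically the bob has no acceleration, so T cosθ = mg.
T = mg/cosθ = 1.38 × 9.8 / cos 56.0° = 13.52/0.5592 = 24.18 N.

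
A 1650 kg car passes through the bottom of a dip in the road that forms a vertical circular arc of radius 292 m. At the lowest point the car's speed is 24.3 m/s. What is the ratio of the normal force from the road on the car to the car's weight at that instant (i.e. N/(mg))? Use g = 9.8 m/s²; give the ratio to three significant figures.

At the bottom, N − mg = mv²/r, so N = m(v²/r + g) and N/(mg) = v²/(rg) + 1 = (24.3)²/(292 × 9.8) + 1 = 0.2063 + 1 = 1.206.

1.21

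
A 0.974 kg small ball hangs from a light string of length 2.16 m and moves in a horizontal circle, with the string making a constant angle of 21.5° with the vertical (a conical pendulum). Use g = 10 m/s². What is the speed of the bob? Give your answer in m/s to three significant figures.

1.77 m/s

The radius of the circle is r = L sinθ = 2.16 × sin 21.5° = 0.7916 m.
Horizontally T sinθ = mv²/r and vertically T cosθ = mg, so tanθ = v²/(rg).
v = √(r g tanθ) = √(0.7916 × 10.0 × 0.3939) = √3.118 = 1.766 m/s.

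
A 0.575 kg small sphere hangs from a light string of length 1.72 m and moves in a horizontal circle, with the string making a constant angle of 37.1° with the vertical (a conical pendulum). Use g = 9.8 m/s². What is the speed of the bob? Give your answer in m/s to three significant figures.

The radius of the circle is r = L sinθ = 1.72 × sin 37.1° = 1.038 m.
Horizontally T sinθ = mv²/r and vertically T cosθ = mg, so tanθ = v²/(rg).
v = √(r g tanθ) = √(1.038 × 9.8 × 0.7563) = √7.690 = 2.773 m/s.

2.77 m/s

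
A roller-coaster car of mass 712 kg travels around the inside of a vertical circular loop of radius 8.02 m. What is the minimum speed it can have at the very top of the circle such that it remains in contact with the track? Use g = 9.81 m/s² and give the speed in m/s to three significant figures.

8.87 m/s

At the top, both weight mg and N point toward the centre: N + mg = mv²/r.
At minimum speed N → 0, so mg = mv_min²/r ⇒ v_min = √(g r) = √(9.81 × 8.02) = 8.870 m/s.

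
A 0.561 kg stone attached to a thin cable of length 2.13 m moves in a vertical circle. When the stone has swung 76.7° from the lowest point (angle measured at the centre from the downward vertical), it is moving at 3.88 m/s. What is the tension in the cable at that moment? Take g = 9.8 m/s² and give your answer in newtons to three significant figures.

5.23 N

Take the radial direction toward the centre of the circle as positive. The component of the weight along the string toward the centre is −mg cos φ (φ measured from the bottom), so Newton's second law along the string gives T − mg cos φ = m v²/r.
cos 76.7° = 0.2300, so T = m(v²/r + g cos φ) = 0.561 × ((3.88)²/2.13 + 9.8 × 0.2300) = 0.561 × (7.068 + (2.254)) = 0.561 × 9.322 = 5.230 N.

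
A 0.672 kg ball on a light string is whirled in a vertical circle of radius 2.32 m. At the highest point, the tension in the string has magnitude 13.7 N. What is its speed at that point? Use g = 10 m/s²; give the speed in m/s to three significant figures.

8.40 m/s

At the top, T + mg = mv²/r, so v = √(r(T/m + g)) = √(2.32 × (13.7/0.672 + 10.0)) = √(2.32 × 30.39) = √70.50 = 8.396 m/s.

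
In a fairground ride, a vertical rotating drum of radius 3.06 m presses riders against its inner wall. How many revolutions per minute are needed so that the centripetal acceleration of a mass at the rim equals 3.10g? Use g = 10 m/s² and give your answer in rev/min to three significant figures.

Require ω²r = 3.10g, so ω = √(3.10 × 10.0/3.06) = 3.183 rad/s.
In rev/min: ω × 60/(2π) = 3.183 × 60/(2π) = 30.39 rev/min.

30.4 rev/min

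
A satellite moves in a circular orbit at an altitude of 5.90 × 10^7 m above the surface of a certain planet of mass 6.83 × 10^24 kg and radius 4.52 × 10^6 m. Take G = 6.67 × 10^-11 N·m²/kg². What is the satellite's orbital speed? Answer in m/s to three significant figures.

Orbital radius r = R + h = 4.52 × 10^6 + 5.90 × 10^7 = 6.352 × 10^7 m.
Gravity supplies the centripetal force: G M m / r² = m v² / r, so v = √(GM/r).
v = √(6.67 × 10^-11 × 6.83 × 10^24 / 6.352 × 10^7) = √(7.172 × 10^6) = 2678 m/s.

2680 m/s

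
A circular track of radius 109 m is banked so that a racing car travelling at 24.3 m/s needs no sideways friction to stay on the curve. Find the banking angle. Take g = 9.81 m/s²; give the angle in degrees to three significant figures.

28.9°

With no friction, the horizontal component of the normal force provides the centripetal force: N sinθ = mv²/r, while N cosθ = mg vertically.
Dividing: tanθ = v²/(r g) = (24.3)²/(109 × 9.81) = 590.5/1069 = 0.5522.
θ = arctan(0.5522) = 28.91°.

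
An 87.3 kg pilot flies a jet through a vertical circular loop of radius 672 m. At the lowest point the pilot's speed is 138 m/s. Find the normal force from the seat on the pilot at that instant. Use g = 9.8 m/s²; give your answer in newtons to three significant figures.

At the lowest point, N points up (toward the centre) and the weight mg points down (away from the centre), so the net inward force is N − mg = mv²/r.
N = m(v²/r + g) = 87.3 × ((138)²/672 + 9.8) = 87.3 × (28.34 + 9.8) = 87.3 × 38.14 = 3330 N.

3330 N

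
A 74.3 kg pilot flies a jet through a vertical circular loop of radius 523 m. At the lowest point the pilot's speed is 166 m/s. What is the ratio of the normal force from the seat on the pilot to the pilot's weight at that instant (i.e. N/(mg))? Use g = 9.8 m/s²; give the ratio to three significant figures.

6.38

At the bottom, N − mg = mv²/r, so N = m(v²/r + g) and N/(mg) = v²/(rg) + 1 = (166)²/(523 × 9.8) + 1 = 5.376 + 1 = 6.376.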